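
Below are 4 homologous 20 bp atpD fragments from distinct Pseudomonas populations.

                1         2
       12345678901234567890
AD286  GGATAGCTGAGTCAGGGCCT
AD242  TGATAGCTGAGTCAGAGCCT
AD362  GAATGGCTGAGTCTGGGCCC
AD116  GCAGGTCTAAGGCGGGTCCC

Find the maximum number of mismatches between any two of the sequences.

11

Pairwise Hamming distances:
  AD286 vs AD242: 2
  AD286 vs AD362: 4
  AD286 vs AD116: 9
  AD242 vs AD362: 6
  AD242 vs AD116: 11
  AD362 vs AD116: 7
The largest is 11, between AD242 and AD116.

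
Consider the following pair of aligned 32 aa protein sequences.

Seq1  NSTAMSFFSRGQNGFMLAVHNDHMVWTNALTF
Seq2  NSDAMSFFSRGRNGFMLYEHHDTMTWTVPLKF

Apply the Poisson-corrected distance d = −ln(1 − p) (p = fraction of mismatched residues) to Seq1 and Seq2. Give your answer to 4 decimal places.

Mismatches occur at site 3 (T↔D), site 12 (Q↔R), site 18 (A↔Y), site 19 (V↔E), site 21 (N↔H), site 23 (H↔T), site 25 (V↔T), site 28 (N↔V), site 29 (A↔P), site 31 (T↔K).
p = 10/32 = 0.312500.
d = −ln(1 − 0.312500) = −ln(0.687500) = 0.3747.

0.3747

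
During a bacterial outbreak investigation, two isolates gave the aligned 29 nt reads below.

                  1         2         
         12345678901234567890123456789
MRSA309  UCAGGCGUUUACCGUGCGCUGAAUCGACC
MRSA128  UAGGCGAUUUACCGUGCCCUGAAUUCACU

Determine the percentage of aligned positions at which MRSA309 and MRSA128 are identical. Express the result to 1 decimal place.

69.0%

The sequences differ at positions 2 (C/A), 3 (A/G), 5 (G/C), 6 (C/G), 7 (G/A), 18 (G/C), 25 (C/U), 26 (G/C), 29 (C/U).
20 of the 29 sites match, so the percent identity is 20/29 × 100 = 69.0%.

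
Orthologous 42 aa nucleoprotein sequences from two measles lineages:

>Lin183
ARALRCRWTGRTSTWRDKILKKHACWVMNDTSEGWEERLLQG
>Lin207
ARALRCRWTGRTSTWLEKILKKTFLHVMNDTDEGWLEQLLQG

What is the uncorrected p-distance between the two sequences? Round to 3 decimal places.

Mismatches occur at site 16 (R/L), site 17 (D/E), site 23 (H/T), site 24 (A/F), site 25 (C/L), site 26 (W/H), site 32 (S/D), site 36 (E/L), site 38 (R/Q).
There are 9 differences over 42 sites, so p = 9/42 = 0.214.

0.214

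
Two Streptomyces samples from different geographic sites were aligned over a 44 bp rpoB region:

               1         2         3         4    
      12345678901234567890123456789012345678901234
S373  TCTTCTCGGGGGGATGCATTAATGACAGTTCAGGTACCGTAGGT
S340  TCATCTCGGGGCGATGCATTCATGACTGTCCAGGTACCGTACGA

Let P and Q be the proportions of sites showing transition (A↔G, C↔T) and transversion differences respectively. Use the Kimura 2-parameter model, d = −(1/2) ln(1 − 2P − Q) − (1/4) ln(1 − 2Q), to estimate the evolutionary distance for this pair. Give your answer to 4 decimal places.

0.1799

The sequences differ at positions 3 (T/A, transversion), 12 (G/C, transversion), 21 (A/C, transversion), 27 (A/T, transversion), 30 (T/C, transition), 42 (G/C, transversion), 44 (T/A, transversion).
Of the 7 differences, 1 transition and 6 transversions over 44 sites: P = 1/44 = 0.022727, Q = 6/44 = 0.136364.
d = −0.5·ln(0.818182) − 0.25·ln(0.727272) = −0.5·(-0.200670) − 0.25·(-0.318455) = 0.1799.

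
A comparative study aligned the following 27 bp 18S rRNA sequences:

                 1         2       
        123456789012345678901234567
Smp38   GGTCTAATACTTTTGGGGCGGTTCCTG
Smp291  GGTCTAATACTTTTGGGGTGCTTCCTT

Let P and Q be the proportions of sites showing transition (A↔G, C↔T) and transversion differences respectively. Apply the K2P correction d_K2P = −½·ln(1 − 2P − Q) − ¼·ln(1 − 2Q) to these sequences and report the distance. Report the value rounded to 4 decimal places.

Mismatches occur at site 19 (C↔T, transition), site 21 (G↔C, transversion), site 27 (G↔T, transversion).
Of the 3 differences, 1 transition and 2 transversions over 27 sites: P = 1/27 = 0.037037, Q = 2/27 = 0.074074.
d = −0.5·ln(0.851852) − 0.25·ln(0.851852) = −0.5·(-0.160342) − 0.25·(-0.160342) = 0.1203.

0.1203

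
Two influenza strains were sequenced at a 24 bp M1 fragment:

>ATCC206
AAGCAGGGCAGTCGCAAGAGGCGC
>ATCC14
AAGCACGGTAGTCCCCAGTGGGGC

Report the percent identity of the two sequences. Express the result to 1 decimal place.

75.0%

Differing sites — 6:G/C; 9:C/T; 14:G/C; 16:A/C; 19:A/T; 22:C/G.
18 of the 24 sites match, so the percent identity is 18/24 × 100 = 75.0%.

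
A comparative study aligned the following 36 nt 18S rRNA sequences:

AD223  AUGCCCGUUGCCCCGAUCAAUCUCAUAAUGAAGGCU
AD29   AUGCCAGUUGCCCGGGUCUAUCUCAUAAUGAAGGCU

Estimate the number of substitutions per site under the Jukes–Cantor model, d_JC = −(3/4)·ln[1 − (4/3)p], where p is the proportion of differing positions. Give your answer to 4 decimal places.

Differing sites — 6:C/A; 14:C/G; 16:A/G; 19:A/U.
p = 4/36 = 0.111111.
d = −0.75 · ln(1 − (4/3)·0.111111) = −0.75 · ln(0.851852) = −0.75 · (-0.160342) = 0.1203.

0.1203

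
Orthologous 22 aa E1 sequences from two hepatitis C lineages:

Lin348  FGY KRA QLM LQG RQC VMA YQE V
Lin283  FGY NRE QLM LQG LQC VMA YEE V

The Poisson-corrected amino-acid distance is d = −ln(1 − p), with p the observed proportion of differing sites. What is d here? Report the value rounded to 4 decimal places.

0.2007

Mismatches occur at site 4 (K↔N), site 6 (A↔E), site 13 (R↔L), site 20 (Q↔E).
p = 4/22 = 0.181818.
d = −ln(1 − 0.181818) = −ln(0.818182) = 0.2007.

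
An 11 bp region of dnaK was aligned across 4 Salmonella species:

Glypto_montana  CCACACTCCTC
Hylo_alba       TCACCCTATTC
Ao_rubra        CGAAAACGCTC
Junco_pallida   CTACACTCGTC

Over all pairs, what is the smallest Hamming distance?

Pairwise Hamming distances:
  Glypto_montana vs Hylo_alba: 4
  Glypto_montana vs Ao_rubra: 5
  Glypto_montana vs Junco_pallida: 2
  Hylo_alba vs Ao_rubra: 8
  Hylo_alba vs Junco_pallida: 5
  Ao_rubra vs Junco_pallida: 6
The smallest is 2, between Glypto_montana and Junco_pallida.

2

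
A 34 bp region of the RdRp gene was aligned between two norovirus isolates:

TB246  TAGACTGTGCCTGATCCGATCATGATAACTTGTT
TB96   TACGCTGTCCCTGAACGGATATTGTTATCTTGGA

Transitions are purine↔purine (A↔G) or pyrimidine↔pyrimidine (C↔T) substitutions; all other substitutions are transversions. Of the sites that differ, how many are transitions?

Mismatches occur at site 3 (G/C, transversion), site 4 (A/G, transition), site 9 (G/C, transversion), site 15 (T/A, transversion), site 17 (C/G, transversion), site 21 (C/A, transversion), site 22 (A/T, transversion), site 25 (A/T, transversion), site 28 (A/T, transversion), site 33 (T/G, transversion), site 34 (T/A, transversion).
Of the 11 differences, 1 transition and 10 transversions, so the answer is 1.

1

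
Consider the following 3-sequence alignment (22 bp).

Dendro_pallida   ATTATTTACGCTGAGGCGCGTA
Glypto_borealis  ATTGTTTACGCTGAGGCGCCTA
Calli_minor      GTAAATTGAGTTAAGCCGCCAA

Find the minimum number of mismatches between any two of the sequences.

Pairwise Hamming distances:
  Dendro_pallida vs Glypto_borealis: 2
  Dendro_pallida vs Calli_minor: 10
  Glypto_borealis vs Calli_minor: 10
The smallest is 2, between Dendro_pallida and Glypto_borealis.

2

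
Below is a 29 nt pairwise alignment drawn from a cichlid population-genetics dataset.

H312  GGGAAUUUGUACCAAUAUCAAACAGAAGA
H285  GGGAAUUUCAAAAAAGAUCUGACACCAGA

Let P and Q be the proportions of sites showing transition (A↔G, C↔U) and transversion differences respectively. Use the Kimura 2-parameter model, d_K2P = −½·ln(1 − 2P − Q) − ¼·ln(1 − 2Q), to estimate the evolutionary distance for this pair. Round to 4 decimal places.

0.4120

Differing sites — 9:G/C (Tv); 10:U/A (Tv); 12:C/A (Tv); 13:C/A (Tv); 16:U/G (Tv); 20:A/U (Tv); 21:A/G (Ti); 25:G/C (Tv); 26:A/C (Tv).
Of the 9 differences, 1 transition and 8 transversions over 29 sites: P = 1/29 = 0.034483, Q = 8/29 = 0.275862.
d = −0.5·ln(0.655172) − 0.25·ln(0.448276) = −0.5·(-0.422857) − 0.25·(-0.802346) = 0.4120.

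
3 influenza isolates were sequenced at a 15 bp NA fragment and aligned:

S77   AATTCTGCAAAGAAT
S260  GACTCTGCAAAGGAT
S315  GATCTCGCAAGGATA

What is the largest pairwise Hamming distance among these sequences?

8

Pairwise Hamming distances:
  S77 vs S260: 3
  S77 vs S315: 7
  S260 vs S315: 8
The largest is 8, between S260 and S315.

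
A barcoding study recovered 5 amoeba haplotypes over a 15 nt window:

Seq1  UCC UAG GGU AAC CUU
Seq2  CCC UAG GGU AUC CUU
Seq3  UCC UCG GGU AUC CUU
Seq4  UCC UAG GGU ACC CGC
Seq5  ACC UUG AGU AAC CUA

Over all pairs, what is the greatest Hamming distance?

6

Pairwise Hamming distances:
  Seq1 vs Seq2: 2
  Seq1 vs Seq3: 2
  Seq1 vs Seq4: 3
  Seq1 vs Seq5: 4
  Seq2 vs Seq3: 2
  Seq2 vs Seq4: 4
  Seq2 vs Seq5: 5
  Seq3 vs Seq4: 4
  Seq3 vs Seq5: 5
  Seq4 vs Seq5: 6
The largest is 6, between Seq4 and Seq5.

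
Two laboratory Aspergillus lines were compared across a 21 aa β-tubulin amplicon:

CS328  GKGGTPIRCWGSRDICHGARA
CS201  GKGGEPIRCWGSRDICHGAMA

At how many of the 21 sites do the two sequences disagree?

2

The sequences differ at positions 5 (T/E), 20 (R/M).
That gives 2 mismatches out of 21 aligned sites, so the Hamming distance is 2.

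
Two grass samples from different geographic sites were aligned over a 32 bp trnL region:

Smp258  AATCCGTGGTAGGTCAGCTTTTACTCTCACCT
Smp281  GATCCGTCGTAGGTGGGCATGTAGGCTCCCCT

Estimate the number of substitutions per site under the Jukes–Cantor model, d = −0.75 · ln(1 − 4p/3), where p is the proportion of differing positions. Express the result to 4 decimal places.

The sequences differ at positions 1 (A/G), 8 (G/C), 15 (C/G), 16 (A/G), 19 (T/A), 21 (T/G), 24 (C/G), 25 (T/G), 29 (A/C).
p = 9/32 = 0.281250.
d = −0.75 · ln(1 − (4/3)·0.281250) = −0.75 · ln(0.625000) = −0.75 · (-0.470004) = 0.3525.

0.3525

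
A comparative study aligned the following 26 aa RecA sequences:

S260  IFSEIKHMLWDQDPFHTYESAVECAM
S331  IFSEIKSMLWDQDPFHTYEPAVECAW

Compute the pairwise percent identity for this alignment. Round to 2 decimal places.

Mismatches occur at site 7 (H→S), site 20 (S→P), site 26 (M→W).
23 of the 26 sites match, so the percent identity is 23/26 × 100 = 88.46%.

88.46%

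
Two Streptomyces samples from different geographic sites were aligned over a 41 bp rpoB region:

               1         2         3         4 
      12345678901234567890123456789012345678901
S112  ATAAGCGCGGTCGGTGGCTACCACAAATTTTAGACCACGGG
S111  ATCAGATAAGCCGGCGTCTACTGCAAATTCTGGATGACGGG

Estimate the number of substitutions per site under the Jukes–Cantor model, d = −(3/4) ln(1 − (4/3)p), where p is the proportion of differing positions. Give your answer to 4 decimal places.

Mismatches occur at site 3 (A→C), site 6 (C→A), site 7 (G→T), site 8 (C→A), site 9 (G→A), site 11 (T→C), site 15 (T→C), site 17 (G→T), site 22 (C→T), site 23 (A→G), site 30 (T→C), site 32 (A→G), site 35 (C→T), site 36 (C→G).
p = 14/41 = 0.341463.
d = −0.75 · ln(1 − (4/3)·0.341463) = −0.75 · ln(0.544716) = −0.75 · (-0.607491) = 0.4556.

0.4556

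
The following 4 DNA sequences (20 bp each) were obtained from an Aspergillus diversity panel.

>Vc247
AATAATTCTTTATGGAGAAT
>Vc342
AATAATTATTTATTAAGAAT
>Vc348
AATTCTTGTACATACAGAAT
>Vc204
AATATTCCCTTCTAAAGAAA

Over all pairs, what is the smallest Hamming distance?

Pairwise Hamming distances:
  Vc247 vs Vc342: 3
  Vc247 vs Vc348: 7
  Vc247 vs Vc204: 7
  Vc342 vs Vc348: 7
  Vc342 vs Vc204: 7
  Vc348 vs Vc204: 10
The smallest is 3, between Vc247 and Vc342.

3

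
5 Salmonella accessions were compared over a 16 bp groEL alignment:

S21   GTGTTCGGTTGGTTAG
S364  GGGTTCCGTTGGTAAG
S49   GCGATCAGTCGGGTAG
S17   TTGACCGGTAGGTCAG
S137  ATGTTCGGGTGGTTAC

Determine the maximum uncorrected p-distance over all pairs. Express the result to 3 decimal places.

0.500

Pairwise Hamming distances:
  S21 vs S364: 3
  S21 vs S49: 5
  S21 vs S17: 5
  S21 vs S137: 3
  S364 vs S49: 6
  S364 vs S17: 7
  S364 vs S137: 6
  S49 vs S17: 7
  S49 vs S137: 8
  S17 vs S137: 7
The largest is 8 mismatches, between S49 and S137; p = 8/16 = 0.500.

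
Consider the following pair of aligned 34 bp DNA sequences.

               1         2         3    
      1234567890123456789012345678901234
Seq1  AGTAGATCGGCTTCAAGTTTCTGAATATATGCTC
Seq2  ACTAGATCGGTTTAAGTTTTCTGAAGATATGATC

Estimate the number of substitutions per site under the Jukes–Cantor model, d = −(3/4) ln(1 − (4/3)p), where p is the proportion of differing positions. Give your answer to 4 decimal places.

0.2407

Differing sites — 2:G/C; 11:C/T; 14:C/A; 16:A/G; 17:G/T; 26:T/G; 32:C/A.
p = 7/34 = 0.205882.
d = −0.75 · ln(1 − (4/3)·0.205882) = −0.75 · ln(0.725491) = −0.75 · (-0.320907) = 0.2407.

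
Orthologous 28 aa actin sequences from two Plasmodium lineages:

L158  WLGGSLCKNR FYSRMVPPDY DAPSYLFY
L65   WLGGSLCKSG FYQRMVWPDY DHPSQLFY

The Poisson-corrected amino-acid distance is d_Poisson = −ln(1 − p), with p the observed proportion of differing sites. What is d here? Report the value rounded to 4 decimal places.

The sequences differ at positions 9 (N/S), 10 (R/G), 13 (S/Q), 17 (P/W), 22 (A/H), 25 (Y/Q).
p = 6/28 = 0.214286.
d = −ln(1 − 0.214286) = −ln(0.785714) = 0.2412.

0.2412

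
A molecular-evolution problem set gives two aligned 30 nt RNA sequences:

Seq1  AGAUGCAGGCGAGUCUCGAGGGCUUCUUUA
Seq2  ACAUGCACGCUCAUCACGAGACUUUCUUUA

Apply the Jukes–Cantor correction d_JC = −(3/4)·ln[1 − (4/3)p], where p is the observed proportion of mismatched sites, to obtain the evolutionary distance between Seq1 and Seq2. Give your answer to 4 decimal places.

0.3831

Differing sites — 2:G/C; 8:G/C; 11:G/U; 12:A/C; 13:G/A; 16:U/A; 21:G/A; 22:G/C; 23:C/U.
p = 9/30 = 0.300000.
d = −0.75 · ln(1 − (4/3)·0.300000) = −0.75 · ln(0.600000) = −0.75 · (-0.510826) = 0.3831.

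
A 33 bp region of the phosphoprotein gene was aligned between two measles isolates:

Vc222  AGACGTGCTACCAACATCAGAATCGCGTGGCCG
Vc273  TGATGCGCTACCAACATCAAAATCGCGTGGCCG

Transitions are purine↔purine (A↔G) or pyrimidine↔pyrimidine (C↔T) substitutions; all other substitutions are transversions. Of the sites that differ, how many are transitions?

Differing sites — 1:A/T (Tv); 4:C/T (Ti); 6:T/C (Ti); 20:G/A (Ti).
Of the 4 differences, 3 transitions and 1 transversion, so the answer is 3.

3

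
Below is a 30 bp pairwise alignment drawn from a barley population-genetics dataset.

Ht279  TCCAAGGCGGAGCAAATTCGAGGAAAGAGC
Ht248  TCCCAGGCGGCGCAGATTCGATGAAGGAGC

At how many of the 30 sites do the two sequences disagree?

Mismatches occur at site 4 (A/C), site 11 (A/C), site 15 (A/G), site 22 (G/T), site 26 (A/G).
That gives 5 mismatches out of 30 aligned sites, so the Hamming distance is 5.

5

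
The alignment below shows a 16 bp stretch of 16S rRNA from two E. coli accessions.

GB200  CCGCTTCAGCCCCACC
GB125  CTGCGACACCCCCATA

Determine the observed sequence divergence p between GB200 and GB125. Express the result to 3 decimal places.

0.375

Mismatches occur at site 2 (C↔T), site 5 (T↔G), site 6 (T↔A), site 9 (G↔C), site 15 (C↔T), site 16 (C↔A).
There are 6 differences over 16 sites, so p = 6/16 = 0.375.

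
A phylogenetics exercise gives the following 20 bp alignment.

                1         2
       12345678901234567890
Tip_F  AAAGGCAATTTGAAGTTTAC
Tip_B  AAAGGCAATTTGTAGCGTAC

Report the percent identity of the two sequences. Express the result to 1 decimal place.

85.0%

The sequences differ at positions 13 (A/T), 16 (T/C), 17 (T/G).
17 of the 20 sites match, so the percent identity is 17/20 × 100 = 85.0%.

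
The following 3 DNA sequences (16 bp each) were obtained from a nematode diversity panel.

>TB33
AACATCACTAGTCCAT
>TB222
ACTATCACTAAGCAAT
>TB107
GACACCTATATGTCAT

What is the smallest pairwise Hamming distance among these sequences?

5

Pairwise Hamming distances:
  TB33 vs TB222: 5
  TB33 vs TB107: 7
  TB222 vs TB107: 9
The smallest is 5, between TB33 and TB222.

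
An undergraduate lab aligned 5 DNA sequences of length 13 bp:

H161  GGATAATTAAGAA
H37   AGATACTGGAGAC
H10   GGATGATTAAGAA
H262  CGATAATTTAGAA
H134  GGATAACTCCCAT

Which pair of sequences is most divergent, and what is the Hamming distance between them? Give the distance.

8

Pairwise Hamming distances:
  H161 vs H37: 5
  H161 vs H10: 1
  H161 vs H262: 2
  H161 vs H134: 5
  H37 vs H10: 6
  H37 vs H262: 5
  H37 vs H134: 8
  H10 vs H262: 3
  H10 vs H134: 6
  H262 vs H134: 6
The largest is 8, between H37 and H134.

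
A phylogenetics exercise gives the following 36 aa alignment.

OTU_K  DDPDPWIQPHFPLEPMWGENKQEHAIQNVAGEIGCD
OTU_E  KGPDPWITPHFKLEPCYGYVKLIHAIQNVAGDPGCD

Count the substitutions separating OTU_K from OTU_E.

12

Mismatches occur at site 1 (D↔K), site 2 (D↔G), site 8 (Q↔T), site 12 (P↔K), site 16 (M↔C), site 17 (W↔Y), site 19 (E↔Y), site 20 (N↔V), site 22 (Q↔L), site 23 (E↔I), site 32 (E↔D), site 33 (I↔P).
That gives 12 mismatches out of 36 aligned sites, so the Hamming distance is 12.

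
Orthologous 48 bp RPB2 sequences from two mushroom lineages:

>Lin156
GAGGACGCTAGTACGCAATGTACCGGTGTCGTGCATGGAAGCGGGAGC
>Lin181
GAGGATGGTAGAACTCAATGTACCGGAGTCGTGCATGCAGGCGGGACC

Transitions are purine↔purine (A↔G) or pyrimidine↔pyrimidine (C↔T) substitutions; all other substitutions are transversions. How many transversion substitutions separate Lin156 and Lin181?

Differing sites — 6:C/T (Ti); 8:C/G (Tv); 12:T/A (Tv); 15:G/T (Tv); 27:T/A (Tv); 38:G/C (Tv); 40:A/G (Ti); 47:G/C (Tv).
Of the 8 differences, 2 transitions and 6 transversions, so the answer is 6.

6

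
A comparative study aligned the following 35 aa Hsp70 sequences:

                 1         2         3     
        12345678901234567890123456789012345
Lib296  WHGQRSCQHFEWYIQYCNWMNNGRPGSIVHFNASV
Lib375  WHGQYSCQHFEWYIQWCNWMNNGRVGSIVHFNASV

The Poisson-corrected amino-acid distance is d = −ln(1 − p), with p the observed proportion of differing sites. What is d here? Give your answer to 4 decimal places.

0.0896

Differing sites — 5:R/Y; 16:Y/W; 25:P/V.
p = 3/35 = 0.085714.
d = −ln(1 − 0.085714) = −ln(0.914286) = 0.0896.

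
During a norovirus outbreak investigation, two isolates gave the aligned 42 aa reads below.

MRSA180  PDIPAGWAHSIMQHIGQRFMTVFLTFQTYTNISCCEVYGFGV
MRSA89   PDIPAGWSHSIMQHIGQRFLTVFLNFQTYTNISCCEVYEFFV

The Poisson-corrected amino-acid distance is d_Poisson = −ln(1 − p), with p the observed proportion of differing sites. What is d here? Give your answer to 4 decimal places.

The sequences differ at positions 8 (A/S), 20 (M/L), 25 (T/N), 39 (G/E), 41 (G/F).
p = 5/42 = 0.119048.
d = −ln(1 − 0.119048) = −ln(0.880952) = 0.1268.

0.1268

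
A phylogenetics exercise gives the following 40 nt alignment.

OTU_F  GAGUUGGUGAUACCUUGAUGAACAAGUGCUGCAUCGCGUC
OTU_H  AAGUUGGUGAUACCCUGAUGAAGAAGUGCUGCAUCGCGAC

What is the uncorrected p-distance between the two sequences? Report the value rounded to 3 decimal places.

Mismatches occur at site 1 (G/A), site 15 (U/C), site 23 (C/G), site 39 (U/A).
There are 4 differences over 40 sites, so p = 4/40 = 0.100.

0.100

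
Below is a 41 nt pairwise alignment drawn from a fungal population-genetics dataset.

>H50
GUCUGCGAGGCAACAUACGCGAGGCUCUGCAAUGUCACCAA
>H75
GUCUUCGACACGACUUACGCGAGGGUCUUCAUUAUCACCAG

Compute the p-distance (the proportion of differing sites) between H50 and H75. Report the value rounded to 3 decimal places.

0.244

The sequences differ at positions 5 (G/U), 9 (G/C), 10 (G/A), 12 (A/G), 15 (A/U), 25 (C/G), 29 (G/U), 32 (A/U), 34 (G/A), 41 (A/G).
There are 10 differences over 41 sites, so p = 10/41 = 0.244.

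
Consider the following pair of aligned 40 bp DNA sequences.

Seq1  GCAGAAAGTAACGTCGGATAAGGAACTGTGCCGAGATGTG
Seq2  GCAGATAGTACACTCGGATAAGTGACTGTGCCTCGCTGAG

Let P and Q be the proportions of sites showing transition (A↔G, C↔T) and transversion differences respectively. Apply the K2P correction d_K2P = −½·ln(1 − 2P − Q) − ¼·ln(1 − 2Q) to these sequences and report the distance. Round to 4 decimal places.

0.3103

Differing sites — 6:A/T (Tv); 11:A/C (Tv); 12:C/A (Tv); 13:G/C (Tv); 23:G/T (Tv); 24:A/G (Ti); 33:G/T (Tv); 34:A/C (Tv); 36:A/C (Tv); 39:T/A (Tv).
Of the 10 differences, 1 transition and 9 transversions over 40 sites: P = 1/40 = 0.025000, Q = 9/40 = 0.225000.
d = −0.5·ln(0.725000) − 0.25·ln(0.550000) = −0.5·(-0.321584) − 0.25·(-0.597837) = 0.3103.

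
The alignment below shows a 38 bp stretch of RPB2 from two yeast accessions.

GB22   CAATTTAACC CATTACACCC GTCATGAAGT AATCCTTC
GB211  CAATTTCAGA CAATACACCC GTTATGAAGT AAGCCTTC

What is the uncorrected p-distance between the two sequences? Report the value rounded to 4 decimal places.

0.1579

Mismatches occur at site 7 (A/C), site 9 (C/G), site 10 (C/A), site 13 (T/A), site 23 (C/T), site 33 (T/G).
There are 6 differences over 38 sites, so p = 6/38 = 0.1579.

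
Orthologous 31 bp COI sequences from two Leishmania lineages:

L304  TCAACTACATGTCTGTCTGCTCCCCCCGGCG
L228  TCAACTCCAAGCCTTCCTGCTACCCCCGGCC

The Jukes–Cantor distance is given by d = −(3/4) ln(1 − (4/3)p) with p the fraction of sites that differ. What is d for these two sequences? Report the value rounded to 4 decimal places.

Mismatches occur at site 7 (A/C), site 10 (T/A), site 12 (T/C), site 15 (G/T), site 16 (T/C), site 22 (C/A), site 31 (G/C).
p = 7/31 = 0.225806.
d = −0.75 · ln(1 − (4/3)·0.225806) = −0.75 · ln(0.698925) = −0.75 · (-0.358212) = 0.2687.

0.2687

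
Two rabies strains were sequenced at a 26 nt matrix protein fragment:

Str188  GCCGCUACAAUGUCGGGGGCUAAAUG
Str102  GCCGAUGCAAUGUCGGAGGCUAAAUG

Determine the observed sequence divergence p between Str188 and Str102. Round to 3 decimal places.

0.115

Differing sites — 5:C/A; 7:A/G; 17:G/A.
There are 3 differences over 26 sites, so p = 3/26 = 0.115.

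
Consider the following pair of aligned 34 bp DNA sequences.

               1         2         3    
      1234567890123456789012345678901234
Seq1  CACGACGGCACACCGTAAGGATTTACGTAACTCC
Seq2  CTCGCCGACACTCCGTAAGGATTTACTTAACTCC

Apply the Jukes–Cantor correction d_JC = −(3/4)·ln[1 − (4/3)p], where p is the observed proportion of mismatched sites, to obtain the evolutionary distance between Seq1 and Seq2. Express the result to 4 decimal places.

0.1637

Mismatches occur at site 2 (A↔T), site 5 (A↔C), site 8 (G↔A), site 12 (A↔T), site 27 (G↔T).
p = 5/34 = 0.147059.
d = −0.75 · ln(1 − (4/3)·0.147059) = −0.75 · ln(0.803921) = −0.75 · (-0.218254) = 0.1637.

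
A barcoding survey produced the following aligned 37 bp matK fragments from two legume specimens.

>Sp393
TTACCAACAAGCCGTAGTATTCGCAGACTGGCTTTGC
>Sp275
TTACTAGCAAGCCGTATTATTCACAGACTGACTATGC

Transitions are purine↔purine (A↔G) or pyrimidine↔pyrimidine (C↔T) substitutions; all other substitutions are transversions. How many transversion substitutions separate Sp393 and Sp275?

Differing sites — 5:C/T (Ti); 7:A/G (Ti); 17:G/T (Tv); 23:G/A (Ti); 31:G/A (Ti); 34:T/A (Tv).
Of the 6 differences, 4 transitions and 2 transversions, so the answer is 2.

2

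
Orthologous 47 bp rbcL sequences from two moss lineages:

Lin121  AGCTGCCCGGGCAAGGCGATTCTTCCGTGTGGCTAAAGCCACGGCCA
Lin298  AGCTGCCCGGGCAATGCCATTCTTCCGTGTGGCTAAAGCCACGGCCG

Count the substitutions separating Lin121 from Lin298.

Mismatches occur at site 15 (G→T), site 18 (G→C), site 47 (A→G).
That gives 3 mismatches out of 47 aligned sites, so the Hamming distance is 3.

3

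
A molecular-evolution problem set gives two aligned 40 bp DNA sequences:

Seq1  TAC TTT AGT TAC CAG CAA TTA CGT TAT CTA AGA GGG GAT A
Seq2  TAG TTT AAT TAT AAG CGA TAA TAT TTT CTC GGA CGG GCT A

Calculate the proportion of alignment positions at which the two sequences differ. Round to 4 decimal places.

Mismatches occur at site 3 (C↔G), site 8 (G↔A), site 12 (C↔T), site 13 (C↔A), site 17 (A↔G), site 20 (T↔A), site 22 (C↔T), site 23 (G↔A), site 26 (A↔T), site 30 (A↔C), site 31 (A↔G), site 34 (G↔C), site 38 (A↔C).
There are 13 differences over 40 sites, so p = 13/40 = 0.3250.

0.3250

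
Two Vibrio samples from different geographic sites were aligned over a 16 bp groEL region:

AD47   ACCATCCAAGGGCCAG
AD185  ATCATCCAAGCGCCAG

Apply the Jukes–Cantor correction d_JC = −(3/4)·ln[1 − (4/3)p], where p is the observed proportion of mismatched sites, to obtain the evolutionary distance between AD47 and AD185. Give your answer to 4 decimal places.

0.1367

Mismatches occur at site 2 (C→T), site 11 (G→C).
p = 2/16 = 0.125000.
d = −0.75 · ln(1 − (4/3)·0.125000) = −0.75 · ln(0.833333) = −0.75 · (-0.182322) = 0.1367.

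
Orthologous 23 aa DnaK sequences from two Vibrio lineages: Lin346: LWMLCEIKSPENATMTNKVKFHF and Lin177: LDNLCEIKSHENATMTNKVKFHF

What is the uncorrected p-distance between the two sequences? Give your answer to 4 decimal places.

The sequences differ at positions 2 (W/D), 3 (M/N), 10 (P/H).
There are 3 differences over 23 sites, so p = 3/23 = 0.1304.

0.1304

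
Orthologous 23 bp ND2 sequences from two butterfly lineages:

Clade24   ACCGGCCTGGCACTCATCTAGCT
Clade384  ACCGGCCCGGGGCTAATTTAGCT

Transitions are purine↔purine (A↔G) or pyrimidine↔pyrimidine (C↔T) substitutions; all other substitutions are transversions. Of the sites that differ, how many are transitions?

Differing sites — 8:T/C (Ti); 11:C/G (Tv); 12:A/G (Ti); 15:C/A (Tv); 18:C/T (Ti).
Of the 5 differences, 3 transitions and 2 transversions, so the answer is 3.

3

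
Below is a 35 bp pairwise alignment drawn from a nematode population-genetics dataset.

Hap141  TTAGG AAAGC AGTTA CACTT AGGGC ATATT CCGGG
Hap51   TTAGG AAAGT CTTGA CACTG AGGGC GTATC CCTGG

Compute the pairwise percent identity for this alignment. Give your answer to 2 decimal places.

77.14%

Differing sites — 10:C/T; 11:A/C; 12:G/T; 14:T/G; 20:T/G; 26:A/G; 30:T/C; 33:G/T.
27 of the 35 sites match, so the percent identity is 27/35 × 100 = 77.14%.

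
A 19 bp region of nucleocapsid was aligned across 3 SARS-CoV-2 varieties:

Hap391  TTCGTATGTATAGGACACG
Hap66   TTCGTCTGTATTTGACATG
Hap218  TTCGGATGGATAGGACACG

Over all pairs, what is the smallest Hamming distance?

2

Pairwise Hamming distances:
  Hap391 vs Hap66: 4
  Hap391 vs Hap218: 2
  Hap66 vs Hap218: 6
The smallest is 2, between Hap391 and Hap218.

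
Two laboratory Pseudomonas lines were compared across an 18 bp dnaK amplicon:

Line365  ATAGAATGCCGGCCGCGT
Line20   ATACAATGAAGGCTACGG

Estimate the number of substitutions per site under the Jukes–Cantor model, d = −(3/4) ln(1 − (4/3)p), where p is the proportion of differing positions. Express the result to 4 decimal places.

The sequences differ at positions 4 (G/C), 9 (C/A), 10 (C/A), 14 (C/T), 15 (G/A), 18 (T/G).
p = 6/18 = 0.333333.
d = −0.75 · ln(1 − (4/3)·0.333333) = −0.75 · ln(0.555556) = −0.75 · (-0.587786) = 0.4408.

0.4408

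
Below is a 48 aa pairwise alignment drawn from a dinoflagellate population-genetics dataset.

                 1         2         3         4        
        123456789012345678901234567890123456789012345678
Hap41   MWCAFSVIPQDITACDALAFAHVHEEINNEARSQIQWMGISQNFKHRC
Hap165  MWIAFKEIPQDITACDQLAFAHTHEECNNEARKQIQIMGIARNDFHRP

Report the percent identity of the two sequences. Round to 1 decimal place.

The sequences differ at positions 3 (C/I), 6 (S/K), 7 (V/E), 17 (A/Q), 23 (V/T), 27 (I/C), 33 (S/K), 37 (W/I), 41 (S/A), 42 (Q/R), 44 (F/D), 45 (K/F), 48 (C/P).
35 of the 48 sites match, so the percent identity is 35/48 × 100 = 72.9%.

72.9%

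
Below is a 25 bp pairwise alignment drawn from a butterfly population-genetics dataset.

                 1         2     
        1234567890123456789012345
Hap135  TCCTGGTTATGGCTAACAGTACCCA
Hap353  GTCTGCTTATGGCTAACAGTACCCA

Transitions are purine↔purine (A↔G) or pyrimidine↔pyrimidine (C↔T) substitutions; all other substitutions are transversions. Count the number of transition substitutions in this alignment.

1

Mismatches occur at site 1 (T→G, transversion), site 2 (C→T, transition), site 6 (G→C, transversion).
Of the 3 differences, 1 transition and 2 transversions, so the answer is 1.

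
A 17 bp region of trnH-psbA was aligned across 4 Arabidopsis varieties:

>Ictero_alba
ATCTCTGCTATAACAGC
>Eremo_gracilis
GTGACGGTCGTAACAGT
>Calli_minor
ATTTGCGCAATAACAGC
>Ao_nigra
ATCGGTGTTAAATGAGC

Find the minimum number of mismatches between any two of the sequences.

4

Pairwise Hamming distances:
  Ictero_alba vs Eremo_gracilis: 8
  Ictero_alba vs Calli_minor: 4
  Ictero_alba vs Ao_nigra: 6
  Eremo_gracilis vs Calli_minor: 9
  Eremo_gracilis vs Ao_nigra: 11
  Calli_minor vs Ao_nigra: 8
The smallest is 4, between Ictero_alba and Calli_minor.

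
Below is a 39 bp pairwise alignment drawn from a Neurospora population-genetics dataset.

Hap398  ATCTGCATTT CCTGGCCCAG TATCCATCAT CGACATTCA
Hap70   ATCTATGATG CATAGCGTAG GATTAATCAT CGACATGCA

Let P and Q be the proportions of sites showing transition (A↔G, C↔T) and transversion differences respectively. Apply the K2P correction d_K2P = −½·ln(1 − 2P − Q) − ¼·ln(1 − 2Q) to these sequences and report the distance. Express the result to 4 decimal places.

0.4451

Differing sites — 5:G/A (Ti); 6:C/T (Ti); 7:A/G (Ti); 8:T/A (Tv); 10:T/G (Tv); 12:C/A (Tv); 14:G/A (Ti); 17:C/G (Tv); 18:C/T (Ti); 21:T/G (Tv); 24:C/T (Ti); 25:C/A (Tv); 37:T/G (Tv).
Of the 13 differences, 6 transitions and 7 transversions over 39 sites: P = 6/39 = 0.153846, Q = 7/39 = 0.179487.
d = −0.5·ln(0.512821) − 0.25·ln(0.641026) = −0.5·(-0.667828) − 0.25·(-0.444685) = 0.4451.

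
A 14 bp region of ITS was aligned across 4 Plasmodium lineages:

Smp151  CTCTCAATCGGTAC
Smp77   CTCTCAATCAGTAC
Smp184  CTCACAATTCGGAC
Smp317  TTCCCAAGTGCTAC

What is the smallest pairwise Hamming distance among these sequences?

Pairwise Hamming distances:
  Smp151 vs Smp77: 1
  Smp151 vs Smp184: 4
  Smp151 vs Smp317: 5
  Smp77 vs Smp184: 4
  Smp77 vs Smp317: 6
  Smp184 vs Smp317: 6
The smallest is 1, between Smp151 and Smp77.

1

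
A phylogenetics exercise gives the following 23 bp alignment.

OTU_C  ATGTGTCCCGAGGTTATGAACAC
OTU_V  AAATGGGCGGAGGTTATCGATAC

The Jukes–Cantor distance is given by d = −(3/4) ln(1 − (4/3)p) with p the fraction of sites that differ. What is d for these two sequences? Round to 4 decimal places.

0.4674

The sequences differ at positions 2 (T/A), 3 (G/A), 6 (T/G), 7 (C/G), 9 (C/G), 18 (G/C), 19 (A/G), 21 (C/T).
p = 8/23 = 0.347826.
d = −0.75 · ln(1 − (4/3)·0.347826) = −0.75 · ln(0.536232) = −0.75 · (-0.623188) = 0.4674.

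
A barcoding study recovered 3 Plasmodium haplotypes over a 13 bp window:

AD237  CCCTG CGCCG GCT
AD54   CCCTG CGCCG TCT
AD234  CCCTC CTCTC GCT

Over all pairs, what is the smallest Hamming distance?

1

Pairwise Hamming distances:
  AD237 vs AD54: 1
  AD237 vs AD234: 4
  AD54 vs AD234: 5
The smallest is 1, between AD237 and AD54.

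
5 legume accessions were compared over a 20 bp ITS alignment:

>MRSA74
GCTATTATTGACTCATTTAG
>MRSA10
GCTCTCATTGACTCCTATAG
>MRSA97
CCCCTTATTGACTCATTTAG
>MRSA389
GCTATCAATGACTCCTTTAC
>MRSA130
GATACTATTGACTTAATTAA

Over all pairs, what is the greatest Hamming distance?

Pairwise Hamming distances:
  MRSA74 vs MRSA10: 4
  MRSA74 vs MRSA97: 3
  MRSA74 vs MRSA389: 4
  MRSA74 vs MRSA130: 5
  MRSA10 vs MRSA97: 5
  MRSA10 vs MRSA389: 4
  MRSA10 vs MRSA130: 9
  MRSA97 vs MRSA389: 7
  MRSA97 vs MRSA130: 8
  MRSA389 vs MRSA130: 8
The largest is 9, between MRSA10 and MRSA130.

9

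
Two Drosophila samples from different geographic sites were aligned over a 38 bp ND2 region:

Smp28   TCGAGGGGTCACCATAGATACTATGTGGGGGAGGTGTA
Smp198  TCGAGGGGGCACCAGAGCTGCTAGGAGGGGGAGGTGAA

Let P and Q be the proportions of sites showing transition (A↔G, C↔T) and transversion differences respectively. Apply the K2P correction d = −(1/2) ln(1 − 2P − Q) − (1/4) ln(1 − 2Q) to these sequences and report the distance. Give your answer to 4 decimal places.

Differing sites — 9:T/G (Tv); 15:T/G (Tv); 18:A/C (Tv); 20:A/G (Ti); 24:T/G (Tv); 26:T/A (Tv); 37:T/A (Tv).
Of the 7 differences, 1 transition and 6 transversions over 38 sites: P = 1/38 = 0.026316, Q = 6/38 = 0.157895.
d = −0.5·ln(0.789473) − 0.25·ln(0.684210) = −0.5·(-0.236390) − 0.25·(-0.379490) = 0.2131.

0.2131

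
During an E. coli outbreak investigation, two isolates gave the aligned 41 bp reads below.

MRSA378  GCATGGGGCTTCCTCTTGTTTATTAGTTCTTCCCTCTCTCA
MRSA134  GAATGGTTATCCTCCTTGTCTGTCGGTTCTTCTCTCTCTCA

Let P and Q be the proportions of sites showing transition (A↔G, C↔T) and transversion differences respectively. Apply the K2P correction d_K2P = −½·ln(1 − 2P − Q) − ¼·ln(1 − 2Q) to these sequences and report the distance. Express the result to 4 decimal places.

0.3888

Mismatches occur at site 2 (C→A, transversion), site 7 (G→T, transversion), site 8 (G→T, transversion), site 9 (C→A, transversion), site 11 (T→C, transition), site 13 (C→T, transition), site 14 (T→C, transition), site 20 (T→C, transition), site 22 (A→G, transition), site 24 (T→C, transition), site 25 (A→G, transition), site 33 (C→T, transition).
Of the 12 differences, 8 transitions and 4 transversions over 41 sites: P = 8/41 = 0.195122, Q = 4/41 = 0.097561.
d = −0.5·ln(0.512195) − 0.25·ln(0.804878) = −0.5·(-0.669050) − 0.25·(-0.217065) = 0.3888.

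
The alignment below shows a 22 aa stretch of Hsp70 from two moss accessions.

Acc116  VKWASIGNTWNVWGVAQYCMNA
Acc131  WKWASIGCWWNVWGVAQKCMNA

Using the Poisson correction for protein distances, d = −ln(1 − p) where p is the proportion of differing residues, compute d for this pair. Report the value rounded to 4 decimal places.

Mismatches occur at site 1 (V/W), site 8 (N/C), site 9 (T/W), site 18 (Y/K).
p = 4/22 = 0.181818.
d = −ln(1 − 0.181818) = −ln(0.818182) = 0.2007.

0.2007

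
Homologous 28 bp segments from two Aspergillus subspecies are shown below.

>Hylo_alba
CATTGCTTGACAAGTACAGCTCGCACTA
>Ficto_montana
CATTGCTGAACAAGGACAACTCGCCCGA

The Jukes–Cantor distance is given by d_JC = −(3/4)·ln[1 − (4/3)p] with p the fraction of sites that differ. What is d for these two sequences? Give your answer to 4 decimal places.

Mismatches occur at site 8 (T↔G), site 9 (G↔A), site 15 (T↔G), site 19 (G↔A), site 25 (A↔C), site 27 (T↔G).
p = 6/28 = 0.214286.
d = −0.75 · ln(1 − (4/3)·0.214286) = −0.75 · ln(0.714285) = −0.75 · (-0.336473) = 0.2524.

0.2524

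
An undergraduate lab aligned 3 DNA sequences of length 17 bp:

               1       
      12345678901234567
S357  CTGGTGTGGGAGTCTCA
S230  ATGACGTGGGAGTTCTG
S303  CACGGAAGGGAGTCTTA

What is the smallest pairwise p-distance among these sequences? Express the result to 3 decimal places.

Pairwise Hamming distances:
  S357 vs S230: 7
  S357 vs S303: 6
  S230 vs S303: 10
The smallest is 6 mismatches, between S357 and S303; p = 6/17 = 0.353.

0.353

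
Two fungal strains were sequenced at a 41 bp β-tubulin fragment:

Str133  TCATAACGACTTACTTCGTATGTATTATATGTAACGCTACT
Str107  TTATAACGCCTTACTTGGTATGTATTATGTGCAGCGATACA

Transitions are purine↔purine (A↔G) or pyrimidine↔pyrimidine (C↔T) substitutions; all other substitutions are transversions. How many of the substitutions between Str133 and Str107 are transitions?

4

Mismatches occur at site 2 (C↔T, transition), site 9 (A↔C, transversion), site 17 (C↔G, transversion), site 29 (A↔G, transition), site 32 (T↔C, transition), site 34 (A↔G, transition), site 37 (C↔A, transversion), site 41 (T↔A, transversion).
Of the 8 differences, 4 transitions and 4 transversions, so the answer is 4.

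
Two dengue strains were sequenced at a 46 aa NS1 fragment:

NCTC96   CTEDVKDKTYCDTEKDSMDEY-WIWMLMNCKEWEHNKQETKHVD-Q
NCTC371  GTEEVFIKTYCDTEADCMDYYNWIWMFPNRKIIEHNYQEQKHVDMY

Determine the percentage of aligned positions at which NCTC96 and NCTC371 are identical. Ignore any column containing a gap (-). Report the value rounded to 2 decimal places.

Excluding the 2 gap columns leaves 44 comparable sites.
Differing sites — 1:C/G; 4:D/E; 6:K/F; 7:D/I; 15:K/A; 17:S/C; 20:E/Y; 27:L/F; 28:M/P; 30:C/R; 32:E/I; 33:W/I; 37:K/Y; 40:T/Q; 46:Q/Y.
29 of the 44 comparable sites match, so the percent identity is 29/44 × 100 = 65.91%.

65.91%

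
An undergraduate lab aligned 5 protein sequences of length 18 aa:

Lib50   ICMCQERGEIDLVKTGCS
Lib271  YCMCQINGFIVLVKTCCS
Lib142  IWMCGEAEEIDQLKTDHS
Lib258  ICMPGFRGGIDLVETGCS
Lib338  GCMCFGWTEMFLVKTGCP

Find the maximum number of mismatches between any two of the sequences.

Pairwise Hamming distances:
  Lib50 vs Lib271: 6
  Lib50 vs Lib142: 8
  Lib50 vs Lib258: 5
  Lib50 vs Lib338: 8
  Lib271 vs Lib142: 12
  Lib271 vs Lib258: 9
  Lib271 vs Lib338: 10
  Lib142 vs Lib258: 11
  Lib142 vs Lib338: 13
  Lib258 vs Lib338: 11
The largest is 13, between Lib142 and Lib338.

13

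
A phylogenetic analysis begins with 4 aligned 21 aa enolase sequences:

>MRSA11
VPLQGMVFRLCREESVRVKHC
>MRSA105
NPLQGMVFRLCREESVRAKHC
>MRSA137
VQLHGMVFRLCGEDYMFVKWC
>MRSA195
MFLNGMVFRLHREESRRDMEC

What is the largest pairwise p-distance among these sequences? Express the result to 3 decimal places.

0.571

Pairwise Hamming distances:
  MRSA11 vs MRSA105: 2
  MRSA11 vs MRSA137: 8
  MRSA11 vs MRSA195: 8
  MRSA105 vs MRSA137: 10
  MRSA105 vs MRSA195: 8
  MRSA137 vs MRSA195: 12
The largest is 12 mismatches, between MRSA137 and MRSA195; p = 12/21 = 0.571.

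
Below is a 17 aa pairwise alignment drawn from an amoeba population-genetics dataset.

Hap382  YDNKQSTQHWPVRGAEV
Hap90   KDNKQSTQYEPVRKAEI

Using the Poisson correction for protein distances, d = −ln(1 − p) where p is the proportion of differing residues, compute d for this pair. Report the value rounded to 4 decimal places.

The sequences differ at positions 1 (Y/K), 9 (H/Y), 10 (W/E), 14 (G/K), 17 (V/I).
p = 5/17 = 0.294118.
d = −ln(1 − 0.294118) = −ln(0.705882) = 0.3483.

0.3483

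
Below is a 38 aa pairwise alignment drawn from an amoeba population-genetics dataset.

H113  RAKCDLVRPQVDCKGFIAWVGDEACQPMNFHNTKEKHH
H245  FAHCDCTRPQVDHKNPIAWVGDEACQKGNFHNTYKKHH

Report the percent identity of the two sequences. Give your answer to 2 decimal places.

The sequences differ at positions 1 (R/F), 3 (K/H), 6 (L/C), 7 (V/T), 13 (C/H), 15 (G/N), 16 (F/P), 27 (P/K), 28 (M/G), 34 (K/Y), 35 (E/K).
27 of the 38 sites match, so the percent identity is 27/38 × 100 = 71.05%.

71.05%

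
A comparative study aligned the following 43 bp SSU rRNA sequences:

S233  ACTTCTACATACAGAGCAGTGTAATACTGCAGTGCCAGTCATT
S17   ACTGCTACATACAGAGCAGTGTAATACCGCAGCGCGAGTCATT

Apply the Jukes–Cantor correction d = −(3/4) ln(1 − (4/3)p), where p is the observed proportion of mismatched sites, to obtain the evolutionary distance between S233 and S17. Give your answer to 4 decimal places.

0.0993

Differing sites — 4:T/G; 28:T/C; 33:T/C; 36:C/G.
p = 4/43 = 0.093023.
d = −0.75 · ln(1 − (4/3)·0.093023) = −0.75 · ln(0.875969) = −0.75 · (-0.132425) = 0.0993.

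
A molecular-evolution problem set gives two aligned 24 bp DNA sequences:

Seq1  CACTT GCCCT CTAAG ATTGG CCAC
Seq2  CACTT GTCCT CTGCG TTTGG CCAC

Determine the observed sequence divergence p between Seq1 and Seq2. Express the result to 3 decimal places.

Mismatches occur at site 7 (C→T), site 13 (A→G), site 14 (A→C), site 16 (A→T).
There are 4 differences over 24 sites, so p = 4/24 = 0.167.

0.167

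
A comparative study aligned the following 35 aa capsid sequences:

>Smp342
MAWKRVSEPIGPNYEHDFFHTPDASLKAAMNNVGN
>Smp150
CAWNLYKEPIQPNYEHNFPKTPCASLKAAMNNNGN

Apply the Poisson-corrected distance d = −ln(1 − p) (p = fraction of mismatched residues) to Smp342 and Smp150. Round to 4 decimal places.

0.3773

The sequences differ at positions 1 (M/C), 4 (K/N), 5 (R/L), 6 (V/Y), 7 (S/K), 11 (G/Q), 17 (D/N), 19 (F/P), 20 (H/K), 23 (D/C), 33 (V/N).
p = 11/35 = 0.314286.
d = −ln(1 − 0.314286) = −ln(0.685714) = 0.3773.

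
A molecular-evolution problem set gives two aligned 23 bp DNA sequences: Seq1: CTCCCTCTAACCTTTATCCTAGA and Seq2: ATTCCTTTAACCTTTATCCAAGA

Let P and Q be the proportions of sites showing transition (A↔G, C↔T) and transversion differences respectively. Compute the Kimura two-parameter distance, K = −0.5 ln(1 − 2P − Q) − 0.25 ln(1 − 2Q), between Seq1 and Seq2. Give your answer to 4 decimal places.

Mismatches occur at site 1 (C→A, transversion), site 3 (C→T, transition), site 7 (C→T, transition), site 20 (T→A, transversion).
Of the 4 differences, 2 transitions and 2 transversions over 23 sites: P = 2/23 = 0.086957, Q = 2/23 = 0.086957.
d = −0.5·ln(0.739129) − 0.25·ln(0.826086) = −0.5·(-0.302283) − 0.25·(-0.191056) = 0.1989.

0.1989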